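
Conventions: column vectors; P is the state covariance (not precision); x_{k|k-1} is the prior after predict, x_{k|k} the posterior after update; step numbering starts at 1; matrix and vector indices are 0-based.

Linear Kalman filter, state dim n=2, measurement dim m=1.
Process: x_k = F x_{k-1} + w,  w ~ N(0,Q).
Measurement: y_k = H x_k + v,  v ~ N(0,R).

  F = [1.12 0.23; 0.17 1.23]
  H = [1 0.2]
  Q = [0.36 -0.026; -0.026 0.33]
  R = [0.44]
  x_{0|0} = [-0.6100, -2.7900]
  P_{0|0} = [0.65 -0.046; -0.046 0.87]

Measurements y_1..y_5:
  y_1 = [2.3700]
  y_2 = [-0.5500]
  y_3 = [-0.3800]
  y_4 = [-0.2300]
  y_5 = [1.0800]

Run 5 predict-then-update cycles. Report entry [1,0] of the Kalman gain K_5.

step 1: x^-=[-1.3249, -3.5354]  P^-=[1.1977 0.2787; 0.2787 1.6458]  S=[1.8150]  K=[0.6906; 0.3349]  nu=[4.4020]  x^+=[1.7151, -2.0611]  P^+=[0.3321 -0.1411; -0.1411 1.4422]
step 2: x^-=[1.4468, -2.2436]  P^-=[0.7802 0.2454; 0.2454 2.4625]  S=[1.4168]  K=[0.5853; 0.5208]  nu=[-1.5481]  x^+=[0.5407, -3.0498]  P^+=[0.2948 -0.1865; -0.1865 2.0782]
step 3: x^-=[-0.0958, -3.6594]  P^-=[0.7437 0.3539; 0.3539 3.4047]  S=[1.4614]  K=[0.5573; 0.7081]  nu=[0.4477]  x^+=[0.1537, -3.3424]  P^+=[0.2898 -0.2228; -0.2228 2.6720]
step 4: x^-=[-0.5966, -4.0850]  P^-=[0.7500 0.4694; 0.4694 4.2876]  S=[1.5493]  K=[0.5447; 0.8564]  nu=[1.1836]  x^+=[0.0481, -3.0713]  P^+=[0.2904 -0.2534; -0.2534 3.1512]
step 5: x^-=[-0.6525, -3.7695]  P^-=[0.7604 0.5618; 0.5618 4.9998]  S=[1.6251]  K=[0.5370; 0.9610]  nu=[2.4864]  x^+=[0.6828, -1.3800]  P^+=[0.2917 -0.2769; -0.2769 3.4990]

K[1,0] = 0.9610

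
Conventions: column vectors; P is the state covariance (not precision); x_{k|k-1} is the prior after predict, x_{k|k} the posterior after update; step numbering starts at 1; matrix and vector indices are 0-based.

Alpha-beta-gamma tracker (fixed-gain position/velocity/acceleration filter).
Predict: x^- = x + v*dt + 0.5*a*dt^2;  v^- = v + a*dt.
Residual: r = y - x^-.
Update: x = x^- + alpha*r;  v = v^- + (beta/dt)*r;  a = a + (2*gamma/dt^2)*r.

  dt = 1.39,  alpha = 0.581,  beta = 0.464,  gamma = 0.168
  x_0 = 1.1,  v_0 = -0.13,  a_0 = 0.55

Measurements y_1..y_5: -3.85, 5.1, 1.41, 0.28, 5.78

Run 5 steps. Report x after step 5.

step 1: x_pred=1.4506  r=-5.3006  x^+=-1.6290  v^+=-1.1349  a^+=-0.3718
step 2: x_pred=-3.5658  r=8.6658  x^+=1.4691  v^+=1.2410  a^+=1.1352
step 3: x_pred=4.2907  r=-2.8807  x^+=2.6170  v^+=1.8573  a^+=0.6342
step 4: x_pred=5.8114  r=-5.5314  x^+=2.5977  v^+=0.8925  a^+=-0.3277
step 5: x_pred=3.5216  r=2.2584  x^+=4.8337  v^+=1.1908  a^+=0.0650

x_post = 4.8337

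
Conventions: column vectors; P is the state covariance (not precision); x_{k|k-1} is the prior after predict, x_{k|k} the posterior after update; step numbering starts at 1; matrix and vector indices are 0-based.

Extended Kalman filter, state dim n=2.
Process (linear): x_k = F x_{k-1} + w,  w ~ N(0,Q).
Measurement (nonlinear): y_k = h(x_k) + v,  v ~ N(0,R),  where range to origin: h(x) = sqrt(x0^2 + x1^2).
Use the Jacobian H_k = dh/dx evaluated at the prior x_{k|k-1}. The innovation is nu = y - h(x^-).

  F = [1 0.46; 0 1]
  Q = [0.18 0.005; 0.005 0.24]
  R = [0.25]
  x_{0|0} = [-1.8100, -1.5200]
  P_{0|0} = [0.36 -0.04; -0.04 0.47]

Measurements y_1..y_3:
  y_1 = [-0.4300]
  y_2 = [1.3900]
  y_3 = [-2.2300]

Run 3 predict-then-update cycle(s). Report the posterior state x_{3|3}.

x_post = [1.3249, 0.5839]

step 1: x^-=[-2.5092, -1.5200]  P^-=[0.6027 0.1812; 0.1812 0.7100]  H_jac=[-0.8553 -0.5181]  S=[1.0421]  K=[-0.5847; -0.5017]  nu=[-3.3637]  x^+=[-0.5423, 0.1677]  P^+=[0.2464 -0.1245; -0.1245 0.4477]
step 2: x^-=[-0.4652, 0.1677]  P^-=[0.4065 0.0864; 0.0864 0.6877]  H_jac=[-0.9407 0.3391]  S=[0.6337]  K=[-0.5572; 0.2397]  nu=[0.8955]  x^+=[-0.9642, 0.3824]  P^+=[0.2097 0.1711; 0.1711 0.6512]
step 3: x^-=[-0.7883, 0.3824]  P^-=[0.6849 0.4756; 0.4756 0.8912]  H_jac=[-0.8997 0.4364]  S=[0.6007]  K=[-0.6803; -0.0649]  nu=[-3.1061]  x^+=[1.3249, 0.5839]  P^+=[0.4069 0.4491; 0.4491 0.8887]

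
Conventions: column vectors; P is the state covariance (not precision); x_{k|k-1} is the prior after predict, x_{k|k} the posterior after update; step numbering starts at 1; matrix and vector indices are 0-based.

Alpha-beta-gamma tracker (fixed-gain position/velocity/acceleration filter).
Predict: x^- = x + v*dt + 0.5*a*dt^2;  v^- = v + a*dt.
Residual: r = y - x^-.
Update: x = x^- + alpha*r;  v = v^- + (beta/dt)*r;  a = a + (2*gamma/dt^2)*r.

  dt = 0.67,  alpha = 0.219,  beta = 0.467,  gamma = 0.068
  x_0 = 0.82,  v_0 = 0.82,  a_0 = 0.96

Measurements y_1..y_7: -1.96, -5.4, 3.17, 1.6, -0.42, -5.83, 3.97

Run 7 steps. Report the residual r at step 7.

step 1: x_pred=1.5849  r=-3.5449  x^+=0.8085  v^+=-1.0076  a^+=-0.1140
step 2: x_pred=0.1079  r=-5.5079  x^+=-1.0984  v^+=-4.9230  a^+=-1.7826
step 3: x_pred=-4.7969  r=7.9669  x^+=-3.0522  v^+=-0.5643  a^+=0.6310
step 4: x_pred=-3.2886  r=4.8886  x^+=-2.2180  v^+=3.2659  a^+=2.1121
step 5: x_pred=0.4442  r=-0.8642  x^+=0.2549  v^+=4.0787  a^+=1.8503
step 6: x_pred=3.4029  r=-9.2329  x^+=1.3809  v^+=-1.1171  a^+=-0.9469
step 7: x_pred=0.4199  r=3.5501  x^+=1.1974  v^+=0.7229  a^+=0.1286

resid = 3.5501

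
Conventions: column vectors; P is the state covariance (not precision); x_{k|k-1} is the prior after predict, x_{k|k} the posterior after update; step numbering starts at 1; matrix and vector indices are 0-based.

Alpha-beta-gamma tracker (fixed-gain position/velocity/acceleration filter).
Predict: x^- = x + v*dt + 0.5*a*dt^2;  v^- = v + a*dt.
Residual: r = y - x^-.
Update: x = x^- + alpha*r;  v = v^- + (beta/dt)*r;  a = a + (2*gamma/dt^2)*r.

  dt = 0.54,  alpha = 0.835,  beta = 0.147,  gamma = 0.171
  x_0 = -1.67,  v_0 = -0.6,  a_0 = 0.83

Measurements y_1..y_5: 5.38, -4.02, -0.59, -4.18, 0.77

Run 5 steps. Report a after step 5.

a_post = -1.5585

step 1: x_pred=-1.8730  r=7.2530  x^+=4.1833  v^+=1.8226  a^+=9.3366
step 2: x_pred=6.5287  r=-10.5487  x^+=-2.2795  v^+=3.9928  a^+=-3.0354
step 3: x_pred=-0.5659  r=-0.0241  x^+=-0.5860  v^+=2.3471  a^+=-3.0636
step 4: x_pred=0.2347  r=-4.4147  x^+=-3.4516  v^+=-0.5091  a^+=-8.2414
step 5: x_pred=-4.9281  r=5.6981  x^+=-0.1702  v^+=-3.4083  a^+=-1.5585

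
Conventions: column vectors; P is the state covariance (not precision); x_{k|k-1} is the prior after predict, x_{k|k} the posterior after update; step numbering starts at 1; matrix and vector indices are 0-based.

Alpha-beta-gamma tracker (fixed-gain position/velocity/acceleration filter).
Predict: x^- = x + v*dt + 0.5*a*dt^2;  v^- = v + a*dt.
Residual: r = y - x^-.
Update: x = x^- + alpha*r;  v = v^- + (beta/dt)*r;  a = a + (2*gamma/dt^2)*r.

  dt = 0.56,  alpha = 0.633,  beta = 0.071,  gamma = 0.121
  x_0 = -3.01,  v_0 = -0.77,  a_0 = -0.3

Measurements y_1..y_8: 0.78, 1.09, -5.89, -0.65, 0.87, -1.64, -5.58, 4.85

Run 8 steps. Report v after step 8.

step 1: x_pred=-3.4882  r=4.2682  x^+=-0.7864  v^+=-0.3968  a^+=2.9937
step 2: x_pred=-0.5393  r=1.6293  x^+=0.4921  v^+=1.4862  a^+=4.2510
step 3: x_pred=1.9909  r=-7.8809  x^+=-2.9977  v^+=2.8676  a^+=-1.8306
step 4: x_pred=-1.6789  r=1.0289  x^+=-1.0276  v^+=1.9729  a^+=-1.0366
step 5: x_pred=-0.0853  r=0.9553  x^+=0.5194  v^+=1.5136  a^+=-0.2994
step 6: x_pred=1.3201  r=-2.9601  x^+=-0.5537  v^+=0.9706  a^+=-2.5836
step 7: x_pred=-0.4152  r=-5.1648  x^+=-3.6845  v^+=-1.1310  a^+=-6.5692
step 8: x_pred=-5.3479  r=10.1979  x^+=1.1074  v^+=-3.5168  a^+=1.3004

v_post = -3.5168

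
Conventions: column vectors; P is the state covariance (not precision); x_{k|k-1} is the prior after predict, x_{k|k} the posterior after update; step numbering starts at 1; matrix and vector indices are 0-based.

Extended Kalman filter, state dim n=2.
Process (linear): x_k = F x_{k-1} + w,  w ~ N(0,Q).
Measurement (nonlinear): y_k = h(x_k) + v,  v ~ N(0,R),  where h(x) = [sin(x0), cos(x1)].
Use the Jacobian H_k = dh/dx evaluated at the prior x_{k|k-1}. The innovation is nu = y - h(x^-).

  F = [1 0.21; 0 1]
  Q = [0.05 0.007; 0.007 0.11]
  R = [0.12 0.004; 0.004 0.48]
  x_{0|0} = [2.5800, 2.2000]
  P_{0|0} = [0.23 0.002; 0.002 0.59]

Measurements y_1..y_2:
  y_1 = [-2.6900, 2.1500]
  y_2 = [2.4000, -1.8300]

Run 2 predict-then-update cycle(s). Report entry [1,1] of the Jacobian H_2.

step 1: x^-=[3.0420, 2.2000]  P^-=[0.3069 0.1329; 0.1329 0.7000]  H_jac=[-0.9950 0.0000; 0.0000 -0.8085]  S=[0.4238 0.1109; 0.1109 0.9376]  K=[-0.7125 -0.0303; -0.1590 -0.5848]  nu=[-2.7894, 2.7385]  x^+=[4.9465, 1.0419]  P^+=[0.0860 0.0215; 0.0215 0.3480]
step 2: x^-=[5.1653, 1.0419]  P^-=[0.1604 0.1016; 0.1016 0.4580]  H_jac=[0.4375 0.0000; 0.0000 -0.8634]  S=[0.1507 -0.0344; -0.0344 0.8214]  K=[0.4457 -0.0881; 0.1869 -0.4736]  nu=[3.2992, -2.3346]  x^+=[6.8413, 2.7642]  P^+=[0.1214 0.0469; 0.0469 0.2624]

H_jac[1,1] = -0.8634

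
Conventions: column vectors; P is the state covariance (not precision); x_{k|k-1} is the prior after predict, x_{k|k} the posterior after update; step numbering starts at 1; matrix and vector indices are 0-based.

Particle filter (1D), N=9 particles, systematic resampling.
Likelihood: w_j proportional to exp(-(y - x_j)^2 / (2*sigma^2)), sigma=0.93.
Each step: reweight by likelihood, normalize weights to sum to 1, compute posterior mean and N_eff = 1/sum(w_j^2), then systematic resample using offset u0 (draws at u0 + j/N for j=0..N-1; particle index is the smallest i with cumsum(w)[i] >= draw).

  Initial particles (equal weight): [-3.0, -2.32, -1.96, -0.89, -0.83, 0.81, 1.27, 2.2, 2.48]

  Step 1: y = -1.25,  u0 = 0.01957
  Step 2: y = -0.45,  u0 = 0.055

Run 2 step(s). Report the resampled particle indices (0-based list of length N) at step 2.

step 1: w=[0.0504, 0.1528, 0.2213, 0.2747, 0.2674, 0.0255, 0.0075, 0.0003, 0.0001]  mean=-1.3747  Neff=4.4937  idx=[0, 1, 2, 2, 3, 3, 3, 4, 4]
step 2: w=[0.0045, 0.0254, 0.0513, 0.0513, 0.1715, 0.1715, 0.1715, 0.1765, 0.1765]  mean=-1.0245  Neff=6.3915  idx=[2, 4, 4, 5, 6, 6, 7, 8, 8]

resampled_idx = [2, 4, 4, 5, 6, 6, 7, 8, 8]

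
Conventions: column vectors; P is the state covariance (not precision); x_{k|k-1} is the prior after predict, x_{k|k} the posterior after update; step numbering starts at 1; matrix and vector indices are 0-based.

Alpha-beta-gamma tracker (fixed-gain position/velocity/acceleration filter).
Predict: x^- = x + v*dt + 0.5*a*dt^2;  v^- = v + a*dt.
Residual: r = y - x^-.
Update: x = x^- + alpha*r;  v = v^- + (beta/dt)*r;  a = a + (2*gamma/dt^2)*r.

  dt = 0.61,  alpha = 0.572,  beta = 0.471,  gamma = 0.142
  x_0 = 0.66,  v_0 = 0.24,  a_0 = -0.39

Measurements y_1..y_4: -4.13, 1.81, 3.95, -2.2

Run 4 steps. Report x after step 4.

step 1: x_pred=0.7338  r=-4.8638  x^+=-2.0483  v^+=-3.7534  a^+=-4.1023
step 2: x_pred=-5.1011  r=6.9111  x^+=-1.1479  v^+=-0.9195  a^+=1.1725
step 3: x_pred=-1.4907  r=5.4407  x^+=1.6214  v^+=3.9967  a^+=5.3251
step 4: x_pred=5.0501  r=-7.2501  x^+=0.9030  v^+=1.6470  a^+=-0.2084

x_post = 0.9030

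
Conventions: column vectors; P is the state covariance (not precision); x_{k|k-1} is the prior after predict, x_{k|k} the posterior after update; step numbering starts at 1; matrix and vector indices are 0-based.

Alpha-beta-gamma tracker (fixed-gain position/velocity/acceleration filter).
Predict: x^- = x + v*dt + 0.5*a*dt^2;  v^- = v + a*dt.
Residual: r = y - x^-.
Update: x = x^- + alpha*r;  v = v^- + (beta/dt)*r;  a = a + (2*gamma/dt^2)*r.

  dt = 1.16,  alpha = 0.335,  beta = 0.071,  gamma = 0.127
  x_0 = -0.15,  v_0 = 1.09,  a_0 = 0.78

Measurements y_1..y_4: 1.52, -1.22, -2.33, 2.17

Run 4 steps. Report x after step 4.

x_post = 3.0643

step 1: x_pred=1.6392  r=-0.1192  x^+=1.5993  v^+=1.9875  a^+=0.7575
step 2: x_pred=4.4144  r=-5.6344  x^+=2.5269  v^+=2.5213  a^+=-0.3061
step 3: x_pred=5.2457  r=-7.5757  x^+=2.7079  v^+=1.7026  a^+=-1.7361
step 4: x_pred=3.5149  r=-1.3449  x^+=3.0643  v^+=-0.3936  a^+=-1.9899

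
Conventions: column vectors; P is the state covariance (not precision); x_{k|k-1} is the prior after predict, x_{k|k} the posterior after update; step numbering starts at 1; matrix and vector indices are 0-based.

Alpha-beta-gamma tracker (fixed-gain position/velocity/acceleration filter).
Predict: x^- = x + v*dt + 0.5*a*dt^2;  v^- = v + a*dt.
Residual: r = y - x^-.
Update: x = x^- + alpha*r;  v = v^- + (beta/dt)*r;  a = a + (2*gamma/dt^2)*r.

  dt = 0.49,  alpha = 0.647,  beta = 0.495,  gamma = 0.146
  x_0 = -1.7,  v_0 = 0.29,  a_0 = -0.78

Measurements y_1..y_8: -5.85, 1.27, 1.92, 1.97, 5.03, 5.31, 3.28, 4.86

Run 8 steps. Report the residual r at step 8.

step 1: x_pred=-1.6515  r=-4.1985  x^+=-4.3679  v^+=-4.3335  a^+=-5.8860
step 2: x_pred=-7.1980  r=8.4680  x^+=-1.7192  v^+=1.3367  a^+=4.4124
step 3: x_pred=-0.5345  r=2.4545  x^+=1.0536  v^+=5.9783  a^+=7.3975
step 4: x_pred=4.8710  r=-2.9010  x^+=2.9941  v^+=6.6725  a^+=3.8693
step 5: x_pred=6.7281  r=-1.6981  x^+=5.6294  v^+=6.8530  a^+=1.8042
step 6: x_pred=9.2040  r=-3.8940  x^+=6.6846  v^+=3.8034  a^+=-2.9315
step 7: x_pred=8.1963  r=-4.9163  x^+=5.0155  v^+=-2.5996  a^+=-8.9105
step 8: x_pred=2.6720  r=2.1880  x^+=4.0876  v^+=-4.7554  a^+=-6.2495

resid = 2.1880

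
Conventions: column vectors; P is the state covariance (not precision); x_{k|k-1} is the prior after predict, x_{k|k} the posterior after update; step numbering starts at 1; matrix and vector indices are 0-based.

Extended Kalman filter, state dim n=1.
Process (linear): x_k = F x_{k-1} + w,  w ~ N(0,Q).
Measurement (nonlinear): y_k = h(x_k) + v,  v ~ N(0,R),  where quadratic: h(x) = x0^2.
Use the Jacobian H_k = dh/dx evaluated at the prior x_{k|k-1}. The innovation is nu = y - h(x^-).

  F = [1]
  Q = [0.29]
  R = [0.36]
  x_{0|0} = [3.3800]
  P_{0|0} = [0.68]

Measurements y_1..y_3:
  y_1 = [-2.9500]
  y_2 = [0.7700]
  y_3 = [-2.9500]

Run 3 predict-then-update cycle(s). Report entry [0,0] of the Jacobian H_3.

H_jac[0,0] = 1.9815

step 1: x^-=[3.3800]  P^-=[0.9700]  H_jac=[6.7600]  S=[44.6867]  K=[0.1467]  nu=[-14.3744]  x^+=[1.2707]  P^+=[0.0078]
step 2: x^-=[1.2707]  P^-=[0.2978]  H_jac=[2.5415]  S=[2.2836]  K=[0.3314]  nu=[-0.8448]  x^+=[0.9907]  P^+=[0.0469]
step 3: x^-=[0.9907]  P^-=[0.3369]  H_jac=[1.9815]  S=[1.6830]  K=[0.3967]  nu=[-3.9316]  x^+=[-0.5690]  P^+=[0.0721]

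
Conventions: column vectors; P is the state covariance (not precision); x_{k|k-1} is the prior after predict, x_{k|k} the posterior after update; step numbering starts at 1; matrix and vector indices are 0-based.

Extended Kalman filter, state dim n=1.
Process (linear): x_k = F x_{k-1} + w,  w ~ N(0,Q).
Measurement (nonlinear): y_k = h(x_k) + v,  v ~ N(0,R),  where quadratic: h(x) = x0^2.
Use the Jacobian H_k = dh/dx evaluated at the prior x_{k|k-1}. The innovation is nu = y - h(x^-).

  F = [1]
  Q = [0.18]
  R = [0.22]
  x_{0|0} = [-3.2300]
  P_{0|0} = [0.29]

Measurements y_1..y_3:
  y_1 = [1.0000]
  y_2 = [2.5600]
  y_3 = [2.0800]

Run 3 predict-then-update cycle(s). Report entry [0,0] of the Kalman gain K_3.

K[0,0] = -0.2781

step 1: x^-=[-3.2300]  P^-=[0.4700]  H_jac=[-6.4600]  S=[19.8339]  K=[-0.1531]  nu=[-9.4329]  x^+=[-1.7860]  P^+=[0.0052]
step 2: x^-=[-1.7860]  P^-=[0.1852]  H_jac=[-3.5720]  S=[2.5832]  K=[-0.2561]  nu=[-0.6298]  x^+=[-1.6247]  P^+=[0.0158]
step 3: x^-=[-1.6247]  P^-=[0.1958]  H_jac=[-3.2494]  S=[2.2871]  K=[-0.2781]  nu=[-0.5597]  x^+=[-1.4690]  P^+=[0.0188]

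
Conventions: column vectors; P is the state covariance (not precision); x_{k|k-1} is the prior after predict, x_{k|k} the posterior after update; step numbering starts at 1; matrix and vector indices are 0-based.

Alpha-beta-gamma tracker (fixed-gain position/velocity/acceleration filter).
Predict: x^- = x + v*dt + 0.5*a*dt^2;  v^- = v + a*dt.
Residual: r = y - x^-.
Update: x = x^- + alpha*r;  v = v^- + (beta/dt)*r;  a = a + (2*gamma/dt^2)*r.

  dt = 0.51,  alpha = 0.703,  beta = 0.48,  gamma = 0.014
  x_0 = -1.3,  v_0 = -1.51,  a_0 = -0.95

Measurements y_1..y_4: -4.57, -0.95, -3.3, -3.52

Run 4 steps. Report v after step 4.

step 1: x_pred=-2.1936  r=-2.3764  x^+=-3.8642  v^+=-4.2311  a^+=-1.2058
step 2: x_pred=-6.1789  r=5.2289  x^+=-2.5030  v^+=0.0753  a^+=-0.6429
step 3: x_pred=-2.5482  r=-0.7518  x^+=-3.0767  v^+=-0.9602  a^+=-0.7239
step 4: x_pred=-3.6606  r=0.1406  x^+=-3.5617  v^+=-1.1971  a^+=-0.7087

v_post = -1.1971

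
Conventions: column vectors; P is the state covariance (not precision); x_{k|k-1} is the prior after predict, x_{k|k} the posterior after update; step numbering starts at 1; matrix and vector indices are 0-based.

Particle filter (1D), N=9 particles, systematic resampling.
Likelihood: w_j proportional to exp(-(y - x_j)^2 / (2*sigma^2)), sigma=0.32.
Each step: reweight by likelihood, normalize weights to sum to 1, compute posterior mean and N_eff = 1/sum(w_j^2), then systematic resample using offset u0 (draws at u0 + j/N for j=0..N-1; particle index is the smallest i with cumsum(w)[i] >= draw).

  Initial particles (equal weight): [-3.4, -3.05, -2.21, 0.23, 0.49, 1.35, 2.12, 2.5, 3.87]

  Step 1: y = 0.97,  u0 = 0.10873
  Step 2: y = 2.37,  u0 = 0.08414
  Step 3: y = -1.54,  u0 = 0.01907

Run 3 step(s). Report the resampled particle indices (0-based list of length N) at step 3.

step 1: w=[0.0000, 0.0000, 0.0000, 0.0776, 0.3651, 0.5556, 0.0018, 0.0000, 0.0000]  mean=0.9505  Neff=2.2323  idx=[4, 4, 4, 4, 5, 5, 5, 5, 5]
step 2: w=[0.0000, 0.0000, 0.0000, 0.0000, 0.2000, 0.2000, 0.2000, 0.2000, 0.2000]  mean=1.3500  Neff=5.0000  idx=[4, 4, 5, 6, 6, 7, 7, 8, 8]
step 3: w=[0.1111, 0.1111, 0.1111, 0.1111, 0.1111, 0.1111, 0.1111, 0.1111, 0.1111]  mean=1.3500  Neff=9.0000  idx=[0, 1, 2, 3, 4, 5, 6, 7, 8]

resampled_idx = [0, 1, 2, 3, 4, 5, 6, 7, 8]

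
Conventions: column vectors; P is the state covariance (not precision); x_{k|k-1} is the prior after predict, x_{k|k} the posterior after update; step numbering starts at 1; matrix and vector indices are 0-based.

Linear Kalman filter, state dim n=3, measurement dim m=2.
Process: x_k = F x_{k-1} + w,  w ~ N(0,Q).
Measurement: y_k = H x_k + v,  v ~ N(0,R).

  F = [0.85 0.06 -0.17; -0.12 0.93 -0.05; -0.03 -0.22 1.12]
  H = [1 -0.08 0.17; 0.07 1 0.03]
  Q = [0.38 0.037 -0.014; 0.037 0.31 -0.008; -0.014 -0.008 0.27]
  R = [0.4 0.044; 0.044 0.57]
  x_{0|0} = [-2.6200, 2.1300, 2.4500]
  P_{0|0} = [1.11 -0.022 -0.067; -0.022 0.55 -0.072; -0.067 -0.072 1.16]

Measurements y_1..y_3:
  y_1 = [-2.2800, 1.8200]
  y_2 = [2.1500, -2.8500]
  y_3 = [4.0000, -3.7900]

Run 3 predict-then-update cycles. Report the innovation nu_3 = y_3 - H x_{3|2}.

step 1: x^-=[-2.5157, 2.1728, 2.3540]  P^-=[1.2361 -0.0398 -0.3379; -0.0398 0.8154 -0.2483; -0.3379 -0.2483 1.7924]  S=[1.5913 -0.0209; -0.0209 1.3712]  K=[0.7432 0.0380; -0.0848 0.5859; -0.0105 -0.1593]  nu=[0.0093, -0.2473]  x^+=[-2.5182, 2.0271, 2.3933]  P^+=[0.3564 0.0390 -0.3197; 0.0390 0.3312 -0.1216; -0.3197 -0.1216 1.7575]
step 2: x^-=[-2.4257, 2.0677, 2.3101]  P^-=[0.7883 0.0913 -0.6882; 0.0913 0.6047 -0.2585; -0.6882 -0.2585 2.5729]  S=[1.0250 0.0825; 0.0825 1.1753]  K=[0.6429 0.0619; -0.0426 0.5164; -0.2099 -0.1805]  nu=[4.3484, -4.8172]  x^+=[0.0715, -0.6049, 2.2666]  P^+=[0.3537 0.0546 -0.5260; 0.0546 0.2931 -0.1498; -0.5260 -0.1498 2.4832]
step 3: x^-=[-0.3608, -0.6845, 2.6696]  P^-=[0.8690 0.1169 -1.0291; 0.1169 0.5703 -0.2936; -1.0291 -0.2936 3.5093]  S=[1.0134 0.1010; 0.1010 1.1421]  K=[0.6687 0.0694; -0.0289 0.5013; -0.3843 -0.1940]  nu=[3.8523, -3.1604]  x^+=[1.9957, -2.3801, 1.8021]  P^+=[0.4010 0.0631 -0.7375; 0.0631 0.2853 -0.1749; -0.7375 -0.1749 3.3016]

innov = [3.8523, -3.1604]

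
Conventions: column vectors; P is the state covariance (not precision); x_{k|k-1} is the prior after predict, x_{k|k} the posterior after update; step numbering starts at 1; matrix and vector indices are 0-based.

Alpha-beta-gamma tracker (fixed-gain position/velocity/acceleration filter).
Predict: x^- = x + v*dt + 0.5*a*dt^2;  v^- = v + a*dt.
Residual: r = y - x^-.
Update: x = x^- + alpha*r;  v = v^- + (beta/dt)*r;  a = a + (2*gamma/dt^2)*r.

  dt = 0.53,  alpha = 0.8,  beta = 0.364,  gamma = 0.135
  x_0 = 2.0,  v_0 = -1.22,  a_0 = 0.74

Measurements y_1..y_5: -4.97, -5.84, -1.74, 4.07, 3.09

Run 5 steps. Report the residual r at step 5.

step 1: x_pred=1.4573  r=-6.4273  x^+=-3.6845  v^+=-5.2420  a^+=-5.4379
step 2: x_pred=-7.2266  r=1.3866  x^+=-6.1173  v^+=-7.1719  a^+=-4.1052
step 3: x_pred=-10.4950  r=8.7550  x^+=-3.4910  v^+=-3.3347  a^+=4.3101
step 4: x_pred=-4.6531  r=8.7231  x^+=2.3254  v^+=4.9405  a^+=12.6947
step 5: x_pred=6.7268  r=-3.6368  x^+=3.8174  v^+=9.1709  a^+=9.1989

resid = -3.6368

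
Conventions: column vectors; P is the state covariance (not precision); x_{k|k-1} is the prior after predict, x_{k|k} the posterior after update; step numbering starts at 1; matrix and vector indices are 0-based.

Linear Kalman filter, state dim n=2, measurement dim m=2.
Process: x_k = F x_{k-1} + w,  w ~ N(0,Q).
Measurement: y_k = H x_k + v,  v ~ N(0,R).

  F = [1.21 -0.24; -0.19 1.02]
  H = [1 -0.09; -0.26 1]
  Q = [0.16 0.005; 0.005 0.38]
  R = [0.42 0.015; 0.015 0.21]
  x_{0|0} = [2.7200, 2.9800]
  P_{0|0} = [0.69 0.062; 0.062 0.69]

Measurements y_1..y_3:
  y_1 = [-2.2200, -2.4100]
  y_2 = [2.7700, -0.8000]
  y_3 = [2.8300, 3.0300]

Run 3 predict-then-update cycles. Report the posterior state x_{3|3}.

x_post = [2.0365, 2.2072]

step 1: x^-=[2.5760, 2.5228]  P^-=[1.1740 -0.2432; -0.2432 1.0988]  S=[1.6466 -0.6380; -0.6380 1.5146]  K=[0.7002 -0.0671; 0.1070 0.8123]  nu=[-4.5689, -4.2630]  x^+=[-0.3371, -1.4287]  P^+=[0.2998 0.0743; 0.0743 0.1915]
step 2: x^-=[-0.0650, -1.3932]  P^-=[0.5668 -0.0157; -0.0157 0.5613]  S=[0.9941 -0.1989; -0.1989 0.8177]  K=[0.5588 -0.0634; 0.0754 0.7097]  nu=[2.7096, 0.5763]  x^+=[1.4127, -0.7798]  P^+=[0.2389 0.0572; 0.0572 0.1650]
step 3: x^-=[1.8965, -1.0638]  P^-=[0.4861 -0.0171; -0.0171 0.5382]  S=[0.9135 -0.1774; -0.1774 0.7899]  K=[0.5212 -0.0647; 0.0644 0.7014]  nu=[0.8378, 4.5869]  x^+=[2.0365, 2.2072]  P^+=[0.2226 0.0521; 0.0521 0.1618]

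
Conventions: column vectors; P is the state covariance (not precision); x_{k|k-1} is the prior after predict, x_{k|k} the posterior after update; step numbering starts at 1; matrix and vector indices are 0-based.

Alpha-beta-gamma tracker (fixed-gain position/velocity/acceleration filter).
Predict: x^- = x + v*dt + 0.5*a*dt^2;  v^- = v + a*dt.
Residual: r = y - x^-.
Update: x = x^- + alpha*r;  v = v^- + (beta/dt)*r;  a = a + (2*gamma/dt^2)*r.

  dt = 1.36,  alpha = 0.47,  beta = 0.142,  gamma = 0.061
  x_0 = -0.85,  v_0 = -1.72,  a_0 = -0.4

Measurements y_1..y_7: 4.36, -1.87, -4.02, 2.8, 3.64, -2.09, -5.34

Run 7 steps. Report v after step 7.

v_post = 1.5924

step 1: x_pred=-3.5591  r=7.9191  x^+=0.1629  v^+=-1.4372  a^+=0.1223
step 2: x_pred=-1.6785  r=-0.1915  x^+=-1.7685  v^+=-1.2908  a^+=0.1097
step 3: x_pred=-3.4225  r=-0.5975  x^+=-3.7033  v^+=-1.2039  a^+=0.0703
step 4: x_pred=-5.2756  r=8.0756  x^+=-1.4801  v^+=-0.2651  a^+=0.6030
step 5: x_pred=-1.2830  r=4.9230  x^+=1.0308  v^+=1.0689  a^+=0.9277
step 6: x_pred=3.3425  r=-5.4325  x^+=0.7892  v^+=1.7634  a^+=0.5694
step 7: x_pred=3.7140  r=-9.0540  x^+=-0.5414  v^+=1.5924  a^+=-0.0278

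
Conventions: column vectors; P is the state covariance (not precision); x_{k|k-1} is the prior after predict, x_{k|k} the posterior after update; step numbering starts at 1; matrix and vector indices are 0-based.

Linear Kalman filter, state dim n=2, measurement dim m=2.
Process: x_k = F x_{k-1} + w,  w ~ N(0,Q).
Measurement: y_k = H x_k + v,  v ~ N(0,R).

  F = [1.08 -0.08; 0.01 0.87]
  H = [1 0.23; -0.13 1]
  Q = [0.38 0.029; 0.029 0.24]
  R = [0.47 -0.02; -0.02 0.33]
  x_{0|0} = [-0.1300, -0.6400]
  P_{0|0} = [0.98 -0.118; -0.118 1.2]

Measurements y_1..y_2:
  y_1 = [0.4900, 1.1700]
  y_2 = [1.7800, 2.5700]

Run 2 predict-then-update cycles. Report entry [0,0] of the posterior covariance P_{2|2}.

step 1: x^-=[-0.0892, -0.5581]  P^-=[1.5511 -0.1547; -0.1547 1.1463]  S=[2.0106 -0.1081; -0.1081 1.5428]  K=[0.7442 -0.1789; 0.0952 0.7627]  nu=[0.7076, 1.7165]  x^+=[0.1303, 0.8185]  P^+=[0.3596 -0.0272; -0.0272 0.2463]
step 2: x^-=[0.0753, 0.7134]  P^-=[0.8057 -0.0098; -0.0098 0.4260]  S=[1.2937 -0.0362; -0.0362 0.7721]  K=[0.6177 -0.1193; 0.0838 0.5573]  nu=[1.5406, 1.8664]  x^+=[0.8042, 1.8826]  P^+=[0.2958 -0.0133; -0.0133 0.1805]

P_post[0,0] = 0.2958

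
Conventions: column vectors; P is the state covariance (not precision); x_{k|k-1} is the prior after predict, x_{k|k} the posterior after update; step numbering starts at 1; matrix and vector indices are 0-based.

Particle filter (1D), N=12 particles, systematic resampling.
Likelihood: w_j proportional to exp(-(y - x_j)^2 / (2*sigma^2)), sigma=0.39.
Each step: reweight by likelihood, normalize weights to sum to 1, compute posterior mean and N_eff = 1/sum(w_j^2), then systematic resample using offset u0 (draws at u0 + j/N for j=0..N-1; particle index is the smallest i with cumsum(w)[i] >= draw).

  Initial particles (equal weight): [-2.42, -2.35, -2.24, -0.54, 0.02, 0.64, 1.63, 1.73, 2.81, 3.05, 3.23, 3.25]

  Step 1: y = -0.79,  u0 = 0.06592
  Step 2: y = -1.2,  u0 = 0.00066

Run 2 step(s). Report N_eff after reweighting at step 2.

N_eff = 10.1240

step 1: w=[0.0002, 0.0004, 0.0011, 0.8731, 0.1240, 0.0013, 0.0000, 0.0000, 0.0000, 0.0000, 0.0000, 0.0000]  mean=-0.4718  Neff=1.2860  idx=[3, 3, 3, 3, 3, 3, 3, 3, 3, 3, 4, 4]
step 2: w=[0.0994, 0.0994, 0.0994, 0.0994, 0.0994, 0.0994, 0.0994, 0.0994, 0.0994, 0.0994, 0.0031, 0.0031]  mean=-0.5365  Neff=10.1240  idx=[0, 0, 1, 2, 3, 4, 5, 5, 6, 7, 8, 9]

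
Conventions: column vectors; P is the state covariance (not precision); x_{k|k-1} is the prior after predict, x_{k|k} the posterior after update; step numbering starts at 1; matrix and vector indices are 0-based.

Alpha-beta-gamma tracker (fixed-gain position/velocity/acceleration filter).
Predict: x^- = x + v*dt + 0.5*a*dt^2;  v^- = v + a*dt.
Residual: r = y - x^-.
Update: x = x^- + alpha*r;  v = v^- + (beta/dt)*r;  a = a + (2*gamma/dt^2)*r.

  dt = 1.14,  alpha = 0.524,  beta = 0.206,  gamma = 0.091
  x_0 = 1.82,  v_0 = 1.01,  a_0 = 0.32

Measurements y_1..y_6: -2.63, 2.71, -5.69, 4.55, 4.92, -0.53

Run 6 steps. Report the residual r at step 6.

step 1: x_pred=3.1793  r=-5.8093  x^+=0.1352  v^+=0.3250  a^+=-0.4936
step 2: x_pred=0.1851  r=2.5249  x^+=1.5081  v^+=0.2186  a^+=-0.1400
step 3: x_pred=1.6664  r=-7.3564  x^+=-2.1883  v^+=-1.2702  a^+=-1.1702
step 4: x_pred=-4.3968  r=8.9468  x^+=0.2913  v^+=-0.9875  a^+=0.0828
step 5: x_pred=-0.7807  r=5.7007  x^+=2.2065  v^+=0.1369  a^+=0.8811
step 6: x_pred=2.9351  r=-3.4651  x^+=1.1194  v^+=0.5152  a^+=0.3958

resid = -3.4651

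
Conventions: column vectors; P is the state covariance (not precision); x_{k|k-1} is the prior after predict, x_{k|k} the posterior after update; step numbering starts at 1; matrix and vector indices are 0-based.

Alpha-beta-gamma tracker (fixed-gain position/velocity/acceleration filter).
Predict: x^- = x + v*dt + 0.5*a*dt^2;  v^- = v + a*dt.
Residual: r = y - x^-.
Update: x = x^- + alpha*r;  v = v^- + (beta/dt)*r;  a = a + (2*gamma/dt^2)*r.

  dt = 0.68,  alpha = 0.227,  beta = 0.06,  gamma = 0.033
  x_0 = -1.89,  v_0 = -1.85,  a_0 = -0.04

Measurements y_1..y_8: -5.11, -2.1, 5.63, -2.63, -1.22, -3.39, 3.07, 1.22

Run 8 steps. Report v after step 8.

step 1: x_pred=-3.1572  r=-1.9528  x^+=-3.6005  v^+=-2.0495  a^+=-0.3187
step 2: x_pred=-5.0679  r=2.9679  x^+=-4.3942  v^+=-2.0044  a^+=0.1049
step 3: x_pred=-5.7329  r=11.3629  x^+=-3.1535  v^+=-0.9304  a^+=1.7268
step 4: x_pred=-3.3870  r=0.7570  x^+=-3.2151  v^+=0.3106  a^+=1.8348
step 5: x_pred=-2.5798  r=1.3598  x^+=-2.2711  v^+=1.6782  a^+=2.0289
step 6: x_pred=-0.6608  r=-2.7292  x^+=-1.2804  v^+=2.8170  a^+=1.6393
step 7: x_pred=1.0142  r=2.0558  x^+=1.4809  v^+=4.1132  a^+=1.9328
step 8: x_pred=4.7247  r=-3.5047  x^+=3.9291  v^+=5.1182  a^+=1.4325

v_post = 5.1182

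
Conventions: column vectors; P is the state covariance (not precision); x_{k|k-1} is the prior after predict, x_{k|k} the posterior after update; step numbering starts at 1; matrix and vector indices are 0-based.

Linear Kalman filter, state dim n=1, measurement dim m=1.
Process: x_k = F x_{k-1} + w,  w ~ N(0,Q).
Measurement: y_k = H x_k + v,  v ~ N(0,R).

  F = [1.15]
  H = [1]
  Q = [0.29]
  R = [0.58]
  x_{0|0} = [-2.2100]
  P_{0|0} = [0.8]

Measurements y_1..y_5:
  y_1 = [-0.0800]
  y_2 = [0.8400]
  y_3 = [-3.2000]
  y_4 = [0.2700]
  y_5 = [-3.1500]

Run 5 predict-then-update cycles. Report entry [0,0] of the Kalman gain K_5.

step 1: x^-=[-2.5415]  P^-=[1.3480]  S=[1.9280]  K=[0.6992]  nu=[2.4615]  x^+=[-0.8205]  P^+=[0.4055]
step 2: x^-=[-0.9436]  P^-=[0.8263]  S=[1.4063]  K=[0.5876]  nu=[1.7836]  x^+=[0.1044]  P^+=[0.3408]
step 3: x^-=[0.1201]  P^-=[0.7407]  S=[1.3207]  K=[0.5608]  nu=[-3.3201]  x^+=[-1.7420]  P^+=[0.3253]
step 4: x^-=[-2.0032]  P^-=[0.7202]  S=[1.3002]  K=[0.5539]  nu=[2.2732]  x^+=[-0.7441]  P^+=[0.3213]
step 5: x^-=[-0.8557]  P^-=[0.7149]  S=[1.2949]  K=[0.5521]  nu=[-2.2943]  x^+=[-2.1223]  P^+=[0.3202]

K[0,0] = 0.5521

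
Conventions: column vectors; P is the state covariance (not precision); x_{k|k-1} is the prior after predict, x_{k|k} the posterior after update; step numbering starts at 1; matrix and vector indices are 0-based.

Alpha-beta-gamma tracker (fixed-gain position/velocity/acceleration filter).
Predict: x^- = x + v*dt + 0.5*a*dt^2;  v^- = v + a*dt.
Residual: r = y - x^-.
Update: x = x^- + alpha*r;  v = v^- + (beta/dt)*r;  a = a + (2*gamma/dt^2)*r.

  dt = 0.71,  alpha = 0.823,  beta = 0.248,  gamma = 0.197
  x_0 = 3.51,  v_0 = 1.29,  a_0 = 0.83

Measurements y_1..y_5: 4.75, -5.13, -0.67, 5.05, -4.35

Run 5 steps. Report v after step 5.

step 1: x_pred=4.6351  r=0.1149  x^+=4.7297  v^+=1.9194  a^+=0.9198
step 2: x_pred=6.3243  r=-11.4543  x^+=-3.1026  v^+=-1.4284  a^+=-8.0328
step 3: x_pred=-6.1414  r=5.4714  x^+=-1.6384  v^+=-5.2206  a^+=-3.7563
step 4: x_pred=-6.2918  r=11.3418  x^+=3.0425  v^+=-3.9259  a^+=5.1083
step 5: x_pred=1.5427  r=-5.8927  x^+=-3.3070  v^+=-2.3573  a^+=0.5027

v_post = -2.3573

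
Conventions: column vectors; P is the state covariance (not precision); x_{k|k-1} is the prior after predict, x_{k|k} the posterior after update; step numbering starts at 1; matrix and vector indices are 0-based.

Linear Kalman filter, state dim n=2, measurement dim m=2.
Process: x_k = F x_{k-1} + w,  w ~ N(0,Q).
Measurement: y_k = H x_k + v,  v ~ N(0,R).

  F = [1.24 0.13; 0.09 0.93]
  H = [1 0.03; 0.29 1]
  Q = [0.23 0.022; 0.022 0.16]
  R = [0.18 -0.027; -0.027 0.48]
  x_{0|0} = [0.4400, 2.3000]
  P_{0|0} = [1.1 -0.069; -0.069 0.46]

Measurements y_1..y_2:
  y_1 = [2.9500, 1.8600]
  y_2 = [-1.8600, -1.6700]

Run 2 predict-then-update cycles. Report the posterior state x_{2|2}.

step 1: x^-=[0.8446, 2.1786]  P^-=[1.9069 0.1200; 0.1200 0.5552]  S=[2.0946 0.6637; 0.6637 1.2652]  K=[0.8918 0.0641; -0.0990 0.5183]  nu=[2.0400, -0.5635]  x^+=[2.6278, 1.6846]  P^+=[0.1600 -0.0397; -0.0397 0.2630]
step 2: x^-=[3.4774, 1.8032]  P^-=[0.4676 0.0254; 0.0254 0.3821]  S=[0.6495 0.1457; 0.1457 0.9161]  K=[0.7070 0.0633; -0.0400 0.4315]  nu=[-5.3915, -4.4816]  x^+=[-0.6179, 0.0854]  P^+=[0.1263 -0.0253; -0.0253 0.2155]

x_post = [-0.6179, 0.0854]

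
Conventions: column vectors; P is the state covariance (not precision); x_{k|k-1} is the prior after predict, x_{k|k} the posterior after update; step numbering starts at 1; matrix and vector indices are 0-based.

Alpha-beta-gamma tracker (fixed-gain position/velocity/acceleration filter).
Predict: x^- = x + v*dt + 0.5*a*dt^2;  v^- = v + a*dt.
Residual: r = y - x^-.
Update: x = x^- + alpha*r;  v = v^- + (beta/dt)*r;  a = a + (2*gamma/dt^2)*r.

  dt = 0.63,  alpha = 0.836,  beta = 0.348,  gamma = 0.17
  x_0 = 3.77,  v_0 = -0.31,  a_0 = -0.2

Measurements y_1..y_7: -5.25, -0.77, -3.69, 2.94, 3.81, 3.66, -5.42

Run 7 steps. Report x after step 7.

x_post = -2.6481

step 1: x_pred=3.5350  r=-8.7850  x^+=-3.8093  v^+=-5.2887  a^+=-7.7256
step 2: x_pred=-8.6743  r=7.9043  x^+=-2.0663  v^+=-5.7896  a^+=-0.9545
step 3: x_pred=-5.9032  r=2.2132  x^+=-4.0530  v^+=-5.1684  a^+=0.9414
step 4: x_pred=-7.1222  r=10.0622  x^+=1.2898  v^+=0.9829  a^+=9.5611
step 5: x_pred=3.8064  r=0.0036  x^+=3.8094  v^+=7.0084  a^+=9.5642
step 6: x_pred=10.1227  r=-6.4627  x^+=4.7199  v^+=9.4639  a^+=4.0280
step 7: x_pred=11.4815  r=-16.9015  x^+=-2.6481  v^+=2.6655  a^+=-10.4505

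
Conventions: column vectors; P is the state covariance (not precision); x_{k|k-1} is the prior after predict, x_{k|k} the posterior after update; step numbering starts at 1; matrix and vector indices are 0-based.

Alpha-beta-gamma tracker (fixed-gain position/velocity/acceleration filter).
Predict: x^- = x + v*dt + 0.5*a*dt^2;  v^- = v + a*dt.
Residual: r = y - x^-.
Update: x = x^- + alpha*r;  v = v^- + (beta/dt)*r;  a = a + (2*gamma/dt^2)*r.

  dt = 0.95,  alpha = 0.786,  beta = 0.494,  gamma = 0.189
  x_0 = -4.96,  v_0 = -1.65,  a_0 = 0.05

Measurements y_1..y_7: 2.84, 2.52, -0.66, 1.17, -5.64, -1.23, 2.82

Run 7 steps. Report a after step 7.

a_post = 4.1009

step 1: x_pred=-6.5049  r=9.3449  x^+=0.8402  v^+=3.2569  a^+=3.9640
step 2: x_pred=5.7230  r=-3.2030  x^+=3.2054  v^+=5.3571  a^+=2.6225
step 3: x_pred=9.4781  r=-10.1381  x^+=1.5096  v^+=2.5767  a^+=-1.6237
step 4: x_pred=3.2247  r=-2.0547  x^+=1.6097  v^+=-0.0343  a^+=-2.4843
step 5: x_pred=0.4561  r=-6.0961  x^+=-4.3354  v^+=-5.5643  a^+=-5.0376
step 6: x_pred=-11.8948  r=10.6648  x^+=-3.5123  v^+=-4.8044  a^+=-0.5708
step 7: x_pred=-8.3340  r=11.1540  x^+=0.4331  v^+=0.4535  a^+=4.1009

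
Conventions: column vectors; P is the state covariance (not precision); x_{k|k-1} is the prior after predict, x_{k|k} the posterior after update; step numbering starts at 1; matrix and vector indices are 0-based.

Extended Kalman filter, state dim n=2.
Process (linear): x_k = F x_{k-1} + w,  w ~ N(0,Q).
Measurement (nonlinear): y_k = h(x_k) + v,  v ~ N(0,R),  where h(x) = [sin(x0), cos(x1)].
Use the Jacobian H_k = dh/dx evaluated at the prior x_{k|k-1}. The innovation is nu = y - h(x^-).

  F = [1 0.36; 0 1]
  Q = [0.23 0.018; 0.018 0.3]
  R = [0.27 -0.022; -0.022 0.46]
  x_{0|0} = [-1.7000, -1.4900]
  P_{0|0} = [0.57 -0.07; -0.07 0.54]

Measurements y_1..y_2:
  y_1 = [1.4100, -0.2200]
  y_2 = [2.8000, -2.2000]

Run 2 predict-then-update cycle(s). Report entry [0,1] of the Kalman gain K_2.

K[0,1] = 0.1545

step 1: x^-=[-2.2364, -1.4900]  P^-=[0.8196 0.1424; 0.1424 0.8400]  H_jac=[-0.6175 0.0000; 0.0000 0.9967]  S=[0.5825 -0.1096; -0.1096 1.2945]  K=[-0.8619 0.0366; -0.0297 0.6443]  nu=[2.1965, -0.3007]  x^+=[-4.1406, -1.7489]  P^+=[0.3782 0.0359; 0.0359 0.2980]
step 2: x^-=[-4.7703, -1.7489]  P^-=[0.6726 0.1612; 0.1612 0.5980]  H_jac=[0.0578 0.0000; 0.0000 0.9842]  S=[0.2723 -0.0128; -0.0128 1.0392]  K=[0.1502 0.1545; 0.0610 0.5671]  nu=[1.8017, -2.0228]  x^+=[-4.8122, -2.7862]  P^+=[0.6423 0.0689; 0.0689 0.2637]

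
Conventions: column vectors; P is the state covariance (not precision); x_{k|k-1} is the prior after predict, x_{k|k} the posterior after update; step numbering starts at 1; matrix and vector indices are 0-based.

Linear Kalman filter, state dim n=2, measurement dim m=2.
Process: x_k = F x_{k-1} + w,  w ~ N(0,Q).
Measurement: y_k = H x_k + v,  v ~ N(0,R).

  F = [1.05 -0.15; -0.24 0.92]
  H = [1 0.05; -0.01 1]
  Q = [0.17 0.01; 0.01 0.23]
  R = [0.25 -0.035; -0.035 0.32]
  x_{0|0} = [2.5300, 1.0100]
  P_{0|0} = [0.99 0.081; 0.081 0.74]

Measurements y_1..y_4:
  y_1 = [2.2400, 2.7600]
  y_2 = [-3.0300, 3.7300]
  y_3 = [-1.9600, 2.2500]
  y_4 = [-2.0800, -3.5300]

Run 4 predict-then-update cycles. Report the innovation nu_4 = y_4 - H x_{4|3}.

step 1: x^-=[2.5050, 0.3220]  P^-=[1.2526 -0.2604; -0.2604 0.8776]  S=[1.4788 -0.2640; -0.2640 1.2029]  K=[0.8303 -0.0447; -0.0165 0.7281]  nu=[-0.2811, 2.4630]  x^+=[2.1614, 2.1200]  P^+=[0.2112 -0.0413; -0.0413 0.2332]
step 2: x^-=[1.9515, 1.4316]  P^-=[0.4211 -0.1167; -0.1167 0.4577]  S=[0.6606 -0.1330; -0.1330 0.7801]  K=[0.6187 -0.0496; -0.0245 0.5841]  nu=[-5.0531, 2.3179]  x^+=[-1.2895, 2.9091]  P^+=[0.1582 -0.0359; -0.0359 0.1874]
step 3: x^-=[-1.7904, 2.9859]  P^-=[0.3599 -0.0917; -0.0917 0.4136]  S=[0.6018 -0.1096; -0.1096 0.7355]  K=[0.5827 -0.0428; -0.0158 0.5612]  nu=[-0.3189, -0.7538]  x^+=[-1.9440, 2.5679]  P^+=[0.1488 -0.0326; -0.0326 0.1798]
step 4: x^-=[-2.4263, 2.8290]  P^-=[0.3484 -0.0850; -0.0850 0.4052]  S=[0.5909 -0.1032; -0.1032 0.7269]  K=[0.5754 -0.0400; -0.0123 0.5568]  nu=[0.2049, -6.3833]  x^+=[-2.0529, -0.7278]  P^+=[0.1468 -0.0315; -0.0315 0.1783]

innov = [0.2049, -6.3833]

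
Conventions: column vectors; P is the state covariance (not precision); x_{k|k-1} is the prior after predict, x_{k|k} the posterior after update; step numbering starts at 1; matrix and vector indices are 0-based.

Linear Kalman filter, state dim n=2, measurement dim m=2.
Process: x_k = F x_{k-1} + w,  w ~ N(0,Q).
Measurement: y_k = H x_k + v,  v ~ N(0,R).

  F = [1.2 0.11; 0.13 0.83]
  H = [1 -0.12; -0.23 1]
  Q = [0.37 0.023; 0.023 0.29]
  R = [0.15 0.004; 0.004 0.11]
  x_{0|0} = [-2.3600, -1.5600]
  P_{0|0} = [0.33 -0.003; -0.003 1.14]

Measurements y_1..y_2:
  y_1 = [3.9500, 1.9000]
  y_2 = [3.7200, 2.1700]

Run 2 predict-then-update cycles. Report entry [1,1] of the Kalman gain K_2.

step 1: x^-=[-3.0036, -1.6016]  P^-=[0.8582 0.1755; 0.1755 1.0803]  S=[0.9816 -0.1426; -0.1426 1.1549]  K=[0.8656 0.0880; 0.1808 0.9227]  nu=[6.7614, 2.8108]  x^+=[3.0963, 2.2148]  P^+=[0.1355 0.0443; 0.0443 0.1124]
step 2: x^-=[3.9592, 2.2408]  P^-=[0.5782 0.0992; 0.0992 0.3793]  S=[0.7098 -0.0726; -0.0726 0.4743]  K=[0.8030 0.0516; 0.1549 0.7754]  nu=[0.0297, 0.8398]  x^+=[4.0264, 2.8966]  P^+=[0.1252 0.0377; 0.0377 0.0946]

K[1,1] = 0.7754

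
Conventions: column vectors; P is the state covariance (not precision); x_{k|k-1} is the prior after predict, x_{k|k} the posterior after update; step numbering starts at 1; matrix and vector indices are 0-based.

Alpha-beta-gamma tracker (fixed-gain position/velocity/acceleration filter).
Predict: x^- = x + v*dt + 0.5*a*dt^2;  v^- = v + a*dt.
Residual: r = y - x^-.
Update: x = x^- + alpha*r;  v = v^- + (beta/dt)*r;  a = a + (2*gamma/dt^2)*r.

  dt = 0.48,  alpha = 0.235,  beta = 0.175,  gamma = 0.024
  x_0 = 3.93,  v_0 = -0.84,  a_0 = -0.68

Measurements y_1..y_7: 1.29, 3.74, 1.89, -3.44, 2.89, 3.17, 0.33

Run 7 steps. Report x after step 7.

x_post = -0.8942

step 1: x_pred=3.4485  r=-2.1585  x^+=2.9412  v^+=-1.9533  a^+=-1.1297
step 2: x_pred=1.8735  r=1.8665  x^+=2.3121  v^+=-1.8151  a^+=-0.7408
step 3: x_pred=1.3555  r=0.5345  x^+=1.4811  v^+=-1.9758  a^+=-0.6295
step 4: x_pred=0.4602  r=-3.9002  x^+=-0.4563  v^+=-3.6999  a^+=-1.4420
step 5: x_pred=-2.3984  r=5.2884  x^+=-1.1556  v^+=-2.4640  a^+=-0.3403
step 6: x_pred=-2.3776  r=5.5476  x^+=-1.0739  v^+=-0.6048  a^+=0.8155
step 7: x_pred=-1.2703  r=1.6003  x^+=-0.8942  v^+=0.3701  a^+=1.1489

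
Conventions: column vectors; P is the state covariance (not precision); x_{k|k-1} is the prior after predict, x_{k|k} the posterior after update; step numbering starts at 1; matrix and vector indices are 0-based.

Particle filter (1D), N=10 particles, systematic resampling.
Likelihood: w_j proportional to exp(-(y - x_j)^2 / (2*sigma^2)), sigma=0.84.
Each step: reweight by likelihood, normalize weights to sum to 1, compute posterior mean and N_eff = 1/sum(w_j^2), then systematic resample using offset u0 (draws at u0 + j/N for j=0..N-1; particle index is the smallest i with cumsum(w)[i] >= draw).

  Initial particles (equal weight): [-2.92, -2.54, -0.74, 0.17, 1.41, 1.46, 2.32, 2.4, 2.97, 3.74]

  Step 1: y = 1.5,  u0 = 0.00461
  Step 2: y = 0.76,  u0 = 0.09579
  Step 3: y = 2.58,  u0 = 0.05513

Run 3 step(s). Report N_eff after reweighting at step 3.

N_eff = 8.7137

step 1: w=[0.0000, 0.0000, 0.0076, 0.0764, 0.2661, 0.2673, 0.1662, 0.1508, 0.0579, 0.0076]  mean=1.7208  Neff=4.9519  idx=[2, 4, 4, 4, 5, 5, 5, 6, 7, 7]
step 2: w=[0.0404, 0.1476, 0.1476, 0.1476, 0.1407, 0.1407, 0.1407, 0.0355, 0.0296, 0.0296]  mean=1.4351  Neff=7.7289  idx=[1, 2, 2, 3, 4, 4, 5, 6, 6, 9]
step 3: w=[0.0833, 0.0833, 0.0833, 0.0833, 0.0904, 0.0904, 0.0904, 0.0904, 0.0904, 0.2148]  mean=1.6453  Neff=8.7137  idx=[0, 1, 3, 4, 5, 6, 7, 8, 9, 9]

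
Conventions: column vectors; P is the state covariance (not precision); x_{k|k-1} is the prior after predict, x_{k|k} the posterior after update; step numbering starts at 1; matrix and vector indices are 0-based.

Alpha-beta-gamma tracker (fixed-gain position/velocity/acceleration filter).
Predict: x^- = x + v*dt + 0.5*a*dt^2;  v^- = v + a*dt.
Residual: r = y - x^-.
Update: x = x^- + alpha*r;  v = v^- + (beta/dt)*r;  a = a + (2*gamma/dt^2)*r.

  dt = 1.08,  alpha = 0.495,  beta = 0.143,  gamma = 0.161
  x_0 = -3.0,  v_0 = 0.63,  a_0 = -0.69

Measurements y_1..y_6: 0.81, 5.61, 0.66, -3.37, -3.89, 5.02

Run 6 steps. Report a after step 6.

step 1: x_pred=-2.7220  r=3.5320  x^+=-0.9737  v^+=0.3525  a^+=0.2851
step 2: x_pred=-0.4268  r=6.0368  x^+=2.5614  v^+=1.4596  a^+=1.9516
step 3: x_pred=5.2760  r=-4.6160  x^+=2.9911  v^+=2.9562  a^+=0.6773
step 4: x_pred=6.5787  r=-9.9487  x^+=1.6541  v^+=2.3703  a^+=-2.0692
step 5: x_pred=3.0073  r=-6.8973  x^+=-0.4069  v^+=-0.7777  a^+=-3.9733
step 6: x_pred=-3.5640  r=8.5840  x^+=0.6851  v^+=-3.9322  a^+=-1.6036

a_post = -1.6036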